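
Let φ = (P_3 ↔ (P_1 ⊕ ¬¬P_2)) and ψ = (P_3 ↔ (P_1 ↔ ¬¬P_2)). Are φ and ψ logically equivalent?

P_1  P_2  P_3  |  φ  ψ
 0    0    0   |  1  0
 0    0    1   |  0  1
 0    1    0   |  0  1
 0    1    1   |  1  0
 1    0    0   |  0  1
 1    0    1   |  1  0
 1    1    0   |  1  0
 1    1    1   |  0  1
The columns differ at P_1=0, P_2=0, P_3=0 (φ=1, ψ=0), so they are not equivalent.

not equivalent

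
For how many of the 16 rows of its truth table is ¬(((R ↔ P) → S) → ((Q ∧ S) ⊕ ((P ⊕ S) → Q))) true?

7

P  Q  R  S  |  φ
1  1  1  1  |  1
1  1  1  0  |  0
1  1  0  1  |  1
1  1  0  0  |  0
1  0  1  1  |  0
1  0  1  0  |  0
1  0  0  1  |  0
1  0  0  0  |  1
0  1  1  1  |  1
0  1  1  0  |  0
0  1  0  1  |  1
0  1  0  0  |  0
0  0  1  1  |  1
0  0  1  0  |  0
0  0  0  1  |  1
0  0  0  0  |  0
The formula is true on 7 of the 16 rows.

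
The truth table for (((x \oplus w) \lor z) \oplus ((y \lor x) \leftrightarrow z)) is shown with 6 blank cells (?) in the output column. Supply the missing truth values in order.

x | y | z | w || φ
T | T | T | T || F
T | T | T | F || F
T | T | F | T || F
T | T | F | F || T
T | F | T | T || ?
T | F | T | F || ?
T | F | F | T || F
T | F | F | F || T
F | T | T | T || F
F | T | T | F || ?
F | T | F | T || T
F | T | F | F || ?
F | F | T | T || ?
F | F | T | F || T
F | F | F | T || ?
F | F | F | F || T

F, F, F, F, T, F

Row x=T, y=F, z=T, w=T: ((x \oplus w) \lor z) = T, ((y \lor x) \leftrightarrow z) = T, so the formula = F.
Row x=T, y=F, z=T, w=F: ((x \oplus w) \lor z) = T, ((y \lor x) \leftrightarrow z) = T, so the formula = F.
Row x=F, y=T, z=T, w=F: ((x \oplus w) \lor z) = T, ((y \lor x) \leftrightarrow z) = T, so the formula = F.
Row x=F, y=T, z=F, w=F: ((x \oplus w) \lor z) = F, ((y \lor x) \leftrightarrow z) = F, so the formula = F.
Row x=F, y=F, z=T, w=T: ((x \oplus w) \lor z) = T, ((y \lor x) \leftrightarrow z) = F, so the formula = T.
Row x=F, y=F, z=F, w=T: ((x \oplus w) \lor z) = T, ((y \lor x) \leftrightarrow z) = T, so the formula = F.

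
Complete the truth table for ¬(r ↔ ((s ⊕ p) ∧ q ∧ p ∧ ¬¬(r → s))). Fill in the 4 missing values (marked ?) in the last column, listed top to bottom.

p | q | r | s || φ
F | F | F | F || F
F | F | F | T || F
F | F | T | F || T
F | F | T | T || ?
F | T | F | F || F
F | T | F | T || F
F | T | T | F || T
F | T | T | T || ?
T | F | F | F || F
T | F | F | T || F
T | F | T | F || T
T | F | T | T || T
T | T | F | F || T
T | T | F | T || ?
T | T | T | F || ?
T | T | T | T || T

T, T, F, T

Row p=F, q=F, r=T, s=T: ((s ⊕ p) ∧ q ∧ p ∧ ¬¬(r → s)) = F, (r ↔ ((s ⊕ p) ∧ q ∧ p ∧ ¬¬(r → s))) = F, so the formula = T.
Row p=F, q=T, r=T, s=T: ((s ⊕ p) ∧ q ∧ p ∧ ¬¬(r → s)) = F, (r ↔ ((s ⊕ p) ∧ q ∧ p ∧ ¬¬(r → s))) = F, so the formula = T.
Row p=T, q=T, r=F, s=T: ((s ⊕ p) ∧ q ∧ p ∧ ¬¬(r → s)) = F, (r ↔ ((s ⊕ p) ∧ q ∧ p ∧ ¬¬(r → s))) = T, so the formula = F.
Row p=T, q=T, r=T, s=F: ((s ⊕ p) ∧ q ∧ p ∧ ¬¬(r → s)) = F, (r ↔ ((s ⊕ p) ∧ q ∧ p ∧ ¬¬(r → s))) = F, so the formula = T.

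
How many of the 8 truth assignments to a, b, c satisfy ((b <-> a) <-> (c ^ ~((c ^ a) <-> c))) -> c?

a  b  c  |  (b <-> a)  (c ^ a)  ((c ^ a) <-> c)  ~((c ^ a) <-> c)  (c ^ ~((c ^ a) <-> c))  φ
1  1  1  |      1         0            0                1                    0             1
1  1  0  |      1         1            0                1                    1             0
1  0  1  |      0         0            0                1                    0             1
1  0  0  |      0         1            0                1                    1             1
0  1  1  |      0         1            1                0                    1             1
0  1  0  |      0         0            1                0                    0             0
0  0  1  |      1         1            1                0                    1             1
0  0  0  |      1         0            1                0                    0             1
The formula is true on 6 of the 8 rows.

6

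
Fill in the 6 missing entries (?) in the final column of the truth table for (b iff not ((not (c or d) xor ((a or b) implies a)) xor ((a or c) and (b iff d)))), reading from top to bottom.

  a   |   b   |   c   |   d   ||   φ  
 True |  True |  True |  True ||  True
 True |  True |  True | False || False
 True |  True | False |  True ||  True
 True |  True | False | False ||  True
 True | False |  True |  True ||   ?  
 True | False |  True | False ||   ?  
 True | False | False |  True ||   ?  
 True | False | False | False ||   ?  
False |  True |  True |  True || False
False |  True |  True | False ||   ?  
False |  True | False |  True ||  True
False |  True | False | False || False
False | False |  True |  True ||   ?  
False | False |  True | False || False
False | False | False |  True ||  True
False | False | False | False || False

Row a=True, b=False, c=True, d=True: not ((not (c or d) xor ((a or b) implies a)) xor ((a or c) and (b iff d))) = False, so the formula = True.
Row a=True, b=False, c=True, d=False: not ((not (c or d) xor ((a or b) implies a)) xor ((a or c) and (b iff d))) = True, so the formula = False.
Row a=True, b=False, c=False, d=True: not ((not (c or d) xor ((a or b) implies a)) xor ((a or c) and (b iff d))) = False, so the formula = True.
Row a=True, b=False, c=False, d=False: not ((not (c or d) xor ((a or b) implies a)) xor ((a or c) and (b iff d))) = False, so the formula = True.
Row a=False, b=True, c=True, d=False: not ((not (c or d) xor ((a or b) implies a)) xor ((a or c) and (b iff d))) = True, so the formula = True.
Row a=False, b=False, c=True, d=True: not ((not (c or d) xor ((a or b) implies a)) xor ((a or c) and (b iff d))) = False, so the formula = True.

True, False, True, True, True, True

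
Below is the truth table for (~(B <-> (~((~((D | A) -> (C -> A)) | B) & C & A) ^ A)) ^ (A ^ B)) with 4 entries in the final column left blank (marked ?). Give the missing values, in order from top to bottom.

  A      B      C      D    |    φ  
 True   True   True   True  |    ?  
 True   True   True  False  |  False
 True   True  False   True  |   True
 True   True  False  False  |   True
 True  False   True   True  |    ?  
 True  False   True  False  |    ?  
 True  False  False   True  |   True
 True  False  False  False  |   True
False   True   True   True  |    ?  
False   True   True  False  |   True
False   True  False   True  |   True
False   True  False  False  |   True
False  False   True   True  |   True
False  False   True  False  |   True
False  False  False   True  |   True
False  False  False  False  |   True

Row A=True, B=True, C=True, D=True: ~(B <-> (~((~((D | A) -> (C -> A)) | B) & C & A) ^ A)) = False, (A ^ B) = False, so the formula = False.
Row A=True, B=False, C=True, D=True: ~(B <-> (~((~((D | A) -> (C -> A)) | B) & C & A) ^ A)) = False, (A ^ B) = True, so the formula = True.
Row A=True, B=False, C=True, D=False: ~(B <-> (~((~((D | A) -> (C -> A)) | B) & C & A) ^ A)) = False, (A ^ B) = True, so the formula = True.
Row A=False, B=True, C=True, D=True: ~(B <-> (~((~((D | A) -> (C -> A)) | B) & C & A) ^ A)) = False, (A ^ B) = True, so the formula = True.

False, True, True, True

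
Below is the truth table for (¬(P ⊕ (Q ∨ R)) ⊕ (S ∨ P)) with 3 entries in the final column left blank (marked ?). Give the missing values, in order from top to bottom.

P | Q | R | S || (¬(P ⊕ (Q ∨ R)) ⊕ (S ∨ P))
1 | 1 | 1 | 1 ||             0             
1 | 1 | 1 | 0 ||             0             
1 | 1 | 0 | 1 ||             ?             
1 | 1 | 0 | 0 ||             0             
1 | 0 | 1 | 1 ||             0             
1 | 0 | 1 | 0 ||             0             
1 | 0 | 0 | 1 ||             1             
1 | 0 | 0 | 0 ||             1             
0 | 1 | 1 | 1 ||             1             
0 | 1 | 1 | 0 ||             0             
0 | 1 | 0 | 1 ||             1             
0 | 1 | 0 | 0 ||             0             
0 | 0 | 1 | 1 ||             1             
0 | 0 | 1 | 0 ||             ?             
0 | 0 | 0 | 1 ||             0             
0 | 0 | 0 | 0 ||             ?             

0, 0, 1

Row P=1, Q=1, R=0, S=1: ¬(P ⊕ (Q ∨ R)) = 1, (S ∨ P) = 1, so (¬(P ⊕ (Q ∨ R)) ⊕ (S ∨ P)) = 0.
Row P=0, Q=0, R=1, S=0: ¬(P ⊕ (Q ∨ R)) = 0, (S ∨ P) = 0, so (¬(P ⊕ (Q ∨ R)) ⊕ (S ∨ P)) = 0.
Row P=0, Q=0, R=0, S=0: ¬(P ⊕ (Q ∨ R)) = 1, (S ∨ P) = 0, so (¬(P ⊕ (Q ∨ R)) ⊕ (S ∨ P)) = 1.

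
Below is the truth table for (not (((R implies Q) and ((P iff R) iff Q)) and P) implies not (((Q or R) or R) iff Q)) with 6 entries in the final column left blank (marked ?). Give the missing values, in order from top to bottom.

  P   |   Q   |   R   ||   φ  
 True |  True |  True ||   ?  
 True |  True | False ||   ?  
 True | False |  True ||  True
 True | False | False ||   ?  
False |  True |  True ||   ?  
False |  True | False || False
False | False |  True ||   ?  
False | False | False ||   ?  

True, False, True, False, True, False

Row P=True, Q=True, R=True: not (((R implies Q) and ((P iff R) iff Q)) and P) = False, not (((Q or R) or R) iff Q) = False, so the formula = True.
Row P=True, Q=True, R=False: not (((R implies Q) and ((P iff R) iff Q)) and P) = True, not (((Q or R) or R) iff Q) = False, so the formula = False.
Row P=True, Q=False, R=False: not (((R implies Q) and ((P iff R) iff Q)) and P) = False, not (((Q or R) or R) iff Q) = False, so the formula = True.
Row P=False, Q=True, R=True: not (((R implies Q) and ((P iff R) iff Q)) and P) = True, not (((Q or R) or R) iff Q) = False, so the formula = False.
Row P=False, Q=False, R=True: not (((R implies Q) and ((P iff R) iff Q)) and P) = True, not (((Q or R) or R) iff Q) = True, so the formula = True.
Row P=False, Q=False, R=False: not (((R implies Q) and ((P iff R) iff Q)) and P) = True, not (((Q or R) or R) iff Q) = False, so the formula = False.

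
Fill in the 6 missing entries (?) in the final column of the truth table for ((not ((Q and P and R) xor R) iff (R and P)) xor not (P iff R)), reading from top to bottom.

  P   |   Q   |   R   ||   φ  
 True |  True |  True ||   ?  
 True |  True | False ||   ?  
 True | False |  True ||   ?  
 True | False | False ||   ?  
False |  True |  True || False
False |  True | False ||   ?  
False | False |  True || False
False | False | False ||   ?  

True, True, False, True, False, False

Row P=True, Q=True, R=True: (not ((Q and P and R) xor R) iff (R and P)) = True, not (P iff R) = False, so the formula = True.
Row P=True, Q=True, R=False: (not ((Q and P and R) xor R) iff (R and P)) = False, not (P iff R) = True, so the formula = True.
Row P=True, Q=False, R=True: (not ((Q and P and R) xor R) iff (R and P)) = False, not (P iff R) = False, so the formula = False.
Row P=True, Q=False, R=False: (not ((Q and P and R) xor R) iff (R and P)) = False, not (P iff R) = True, so the formula = True.
Row P=False, Q=True, R=False: (not ((Q and P and R) xor R) iff (R and P)) = False, not (P iff R) = False, so the formula = False.
Row P=False, Q=False, R=False: (not ((Q and P and R) xor R) iff (R and P)) = False, not (P iff R) = False, so the formula = False.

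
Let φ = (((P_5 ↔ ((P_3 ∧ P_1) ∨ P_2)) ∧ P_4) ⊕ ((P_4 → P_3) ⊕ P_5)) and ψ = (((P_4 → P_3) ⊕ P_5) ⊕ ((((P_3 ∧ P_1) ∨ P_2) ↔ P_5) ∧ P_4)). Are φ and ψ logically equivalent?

P_1 | P_2 | P_3 | P_4 | P_5 || φ | ψ
 1  |  1  |  1  |  1  |  1  || 1 | 1
 1  |  1  |  1  |  1  |  0  || 1 | 1
 1  |  1  |  1  |  0  |  1  || 0 | 0
 1  |  1  |  1  |  0  |  0  || 1 | 1
 1  |  1  |  0  |  1  |  1  || 0 | 0
 1  |  1  |  0  |  1  |  0  || 0 | 0
 1  |  1  |  0  |  0  |  1  || 0 | 0
 1  |  1  |  0  |  0  |  0  || 1 | 1
 1  |  0  |  1  |  1  |  1  || 1 | 1
 1  |  0  |  1  |  1  |  0  || 1 | 1
 1  |  0  |  1  |  0  |  1  || 0 | 0
 1  |  0  |  1  |  0  |  0  || 1 | 1
 1  |  0  |  0  |  1  |  1  || 1 | 1
 1  |  0  |  0  |  1  |  0  || 1 | 1
 1  |  0  |  0  |  0  |  1  || 0 | 0
 1  |  0  |  0  |  0  |  0  || 1 | 1
 0  |  1  |  1  |  1  |  1  || 1 | 1
 0  |  1  |  1  |  1  |  0  || 1 | 1
 0  |  1  |  1  |  0  |  1  || 0 | 0
 0  |  1  |  1  |  0  |  0  || 1 | 1
 0  |  1  |  0  |  1  |  1  || 0 | 0
 0  |  1  |  0  |  1  |  0  || 0 | 0
 0  |  1  |  0  |  0  |  1  || 0 | 0
 0  |  1  |  0  |  0  |  0  || 1 | 1
 0  |  0  |  1  |  1  |  1  || 0 | 0
 0  |  0  |  1  |  1  |  0  || 0 | 0
 0  |  0  |  1  |  0  |  1  || 0 | 0
 0  |  0  |  1  |  0  |  0  || 1 | 1
 0  |  0  |  0  |  1  |  1  || 1 | 1
 0  |  0  |  0  |  1  |  0  || 1 | 1
 0  |  0  |  0  |  0  |  1  || 0 | 0
 0  |  0  |  0  |  0  |  0  || 1 | 1
The columns for φ and ψ agree on every row, so they are logically equivalent.

equivalent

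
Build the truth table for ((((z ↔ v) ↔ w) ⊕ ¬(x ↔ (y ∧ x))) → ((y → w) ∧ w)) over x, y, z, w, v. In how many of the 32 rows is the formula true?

x | y | z | w | v || φ
T | T | T | T | T || T
T | T | T | T | F || T
T | T | T | F | T || T
T | T | T | F | F || F
T | T | F | T | T || T
T | T | F | T | F || T
T | T | F | F | T || F
T | T | F | F | F || T
T | F | T | T | T || T
T | F | T | T | F || T
T | F | T | F | T || F
T | F | T | F | F || T
T | F | F | T | T || T
T | F | F | T | F || T
T | F | F | F | T || T
T | F | F | F | F || F
F | T | T | T | T || T
F | T | T | T | F || T
F | T | T | F | T || T
F | T | T | F | F || F
F | T | F | T | T || T
F | T | F | T | F || T
F | T | F | F | T || F
F | T | F | F | F || T
F | F | T | T | T || T
F | F | T | T | F || T
F | F | T | F | T || T
F | F | T | F | F || F
F | F | F | T | T || T
F | F | F | T | F || T
F | F | F | F | T || F
F | F | F | F | F || T
The formula is true on 24 of the 32 rows.

24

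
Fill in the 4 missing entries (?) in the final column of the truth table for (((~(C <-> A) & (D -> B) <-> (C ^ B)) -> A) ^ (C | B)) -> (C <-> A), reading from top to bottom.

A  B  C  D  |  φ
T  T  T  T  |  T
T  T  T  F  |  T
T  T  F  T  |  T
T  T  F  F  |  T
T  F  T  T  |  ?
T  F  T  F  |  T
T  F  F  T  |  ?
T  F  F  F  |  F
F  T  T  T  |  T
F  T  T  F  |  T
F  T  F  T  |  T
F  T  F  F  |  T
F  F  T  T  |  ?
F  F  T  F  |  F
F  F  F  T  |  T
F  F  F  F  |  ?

T, F, T, T

Row A=T, B=F, C=T, D=T: (((~(C <-> A) & (D -> B) <-> (C ^ B)) -> A) ^ (C | B)) = F, (C <-> A) = T, so the formula = T.
Row A=T, B=F, C=F, D=T: (((~(C <-> A) & (D -> B) <-> (C ^ B)) -> A) ^ (C | B)) = T, (C <-> A) = F, so the formula = F.
Row A=F, B=F, C=T, D=T: (((~(C <-> A) & (D -> B) <-> (C ^ B)) -> A) ^ (C | B)) = F, (C <-> A) = F, so the formula = T.
Row A=F, B=F, C=F, D=F: (((~(C <-> A) & (D -> B) <-> (C ^ B)) -> A) ^ (C | B)) = F, (C <-> A) = T, so the formula = T.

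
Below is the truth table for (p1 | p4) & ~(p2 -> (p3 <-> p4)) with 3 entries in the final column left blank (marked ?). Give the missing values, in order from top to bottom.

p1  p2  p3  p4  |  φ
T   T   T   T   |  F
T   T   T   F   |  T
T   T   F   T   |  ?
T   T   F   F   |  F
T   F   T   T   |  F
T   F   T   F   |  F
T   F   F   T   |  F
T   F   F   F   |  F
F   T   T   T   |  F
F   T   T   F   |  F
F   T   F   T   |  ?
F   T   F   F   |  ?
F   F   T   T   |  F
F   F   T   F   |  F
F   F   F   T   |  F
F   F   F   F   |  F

T, T, F

Row p1=T, p2=T, p3=F, p4=T: (p1 | p4) = T, ~(p2 -> (p3 <-> p4)) = T, so the formula = T.
Row p1=F, p2=T, p3=F, p4=T: (p1 | p4) = T, ~(p2 -> (p3 <-> p4)) = T, so the formula = T.
Row p1=F, p2=T, p3=F, p4=F: (p1 | p4) = F, ~(p2 -> (p3 <-> p4)) = F, so the formula = F.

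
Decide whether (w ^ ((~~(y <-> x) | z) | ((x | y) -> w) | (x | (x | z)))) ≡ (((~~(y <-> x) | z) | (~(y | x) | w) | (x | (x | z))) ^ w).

equivalent

x | y | z | w | φ | ψ
- | - | - | - | - | -
1 | 1 | 1 | 1 | 0 | 0
1 | 1 | 1 | 0 | 1 | 1
1 | 1 | 0 | 1 | 0 | 0
1 | 1 | 0 | 0 | 1 | 1
1 | 0 | 1 | 1 | 0 | 0
1 | 0 | 1 | 0 | 1 | 1
1 | 0 | 0 | 1 | 0 | 0
1 | 0 | 0 | 0 | 1 | 1
0 | 1 | 1 | 1 | 0 | 0
0 | 1 | 1 | 0 | 1 | 1
0 | 1 | 0 | 1 | 0 | 0
0 | 1 | 0 | 0 | 0 | 0
0 | 0 | 1 | 1 | 0 | 0
0 | 0 | 1 | 0 | 1 | 1
0 | 0 | 0 | 1 | 0 | 0
0 | 0 | 0 | 0 | 1 | 1
The columns for φ and ψ agree on every row, so they are logically equivalent.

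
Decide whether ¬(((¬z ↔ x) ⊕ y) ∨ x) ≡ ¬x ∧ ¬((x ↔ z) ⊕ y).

x | y | z || φ | ψ
1 | 1 | 1 || 0 | 0
1 | 1 | 0 || 0 | 0
1 | 0 | 1 || 0 | 0
1 | 0 | 0 || 0 | 0
0 | 1 | 1 || 1 | 0
0 | 1 | 0 || 0 | 1
0 | 0 | 1 || 0 | 1
0 | 0 | 0 || 1 | 0
The columns differ at x=0, y=1, z=1 (φ=1, ψ=0), so they are not equivalent.

not equivalent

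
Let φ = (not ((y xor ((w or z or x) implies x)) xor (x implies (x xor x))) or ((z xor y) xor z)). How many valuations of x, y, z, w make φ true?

9

x | y | z | w | (w or z or x) | ((w or z or x) implies x) | (x xor x) | (x implies (x xor x)) | (z xor y) | ((z xor y) xor z) | φ
- | - | - | - | ------------- | ------------------------- | --------- | --------------------- | --------- | ----------------- | -
0 | 0 | 0 | 0 |       0       |             1             |     0     |           1           |     0     |         0         | 1
0 | 0 | 0 | 1 |       1       |             0             |     0     |           1           |     0     |         0         | 0
0 | 0 | 1 | 0 |       1       |             0             |     0     |           1           |     1     |         0         | 0
0 | 0 | 1 | 1 |       1       |             0             |     0     |           1           |     1     |         0         | 0
0 | 1 | 0 | 0 |       0       |             1             |     0     |           1           |     1     |         1         | 1
0 | 1 | 0 | 1 |       1       |             0             |     0     |           1           |     1     |         1         | 1
0 | 1 | 1 | 0 |       1       |             0             |     0     |           1           |     0     |         1         | 1
0 | 1 | 1 | 1 |       1       |             0             |     0     |           1           |     0     |         1         | 1
1 | 0 | 0 | 0 |       1       |             1             |     0     |           0           |     0     |         0         | 0
1 | 0 | 0 | 1 |       1       |             1             |     0     |           0           |     0     |         0         | 0
1 | 0 | 1 | 0 |       1       |             1             |     0     |           0           |     1     |         0         | 0
1 | 0 | 1 | 1 |       1       |             1             |     0     |           0           |     1     |         0         | 0
1 | 1 | 0 | 0 |       1       |             1             |     0     |           0           |     1     |         1         | 1
1 | 1 | 0 | 1 |       1       |             1             |     0     |           0           |     1     |         1         | 1
1 | 1 | 1 | 0 |       1       |             1             |     0     |           0           |     0     |         1         | 1
1 | 1 | 1 | 1 |       1       |             1             |     0     |           0           |     0     |         1         | 1
The formula is true on 9 of the 16 rows.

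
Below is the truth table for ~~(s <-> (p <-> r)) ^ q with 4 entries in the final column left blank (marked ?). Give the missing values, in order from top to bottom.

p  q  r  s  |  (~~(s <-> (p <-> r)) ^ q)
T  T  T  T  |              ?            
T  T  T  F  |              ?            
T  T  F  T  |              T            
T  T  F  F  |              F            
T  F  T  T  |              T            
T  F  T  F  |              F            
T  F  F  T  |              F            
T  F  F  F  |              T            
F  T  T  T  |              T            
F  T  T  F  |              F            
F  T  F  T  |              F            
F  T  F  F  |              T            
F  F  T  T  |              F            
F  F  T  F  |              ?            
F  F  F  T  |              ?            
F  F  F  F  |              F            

Row p=T, q=T, r=T, s=T: ~~(s <-> (p <-> r)) = T, so (~~(s <-> (p <-> r)) ^ q) = F.
Row p=T, q=T, r=T, s=F: ~~(s <-> (p <-> r)) = F, so (~~(s <-> (p <-> r)) ^ q) = T.
Row p=F, q=F, r=T, s=F: ~~(s <-> (p <-> r)) = T, so (~~(s <-> (p <-> r)) ^ q) = T.
Row p=F, q=F, r=F, s=T: ~~(s <-> (p <-> r)) = T, so (~~(s <-> (p <-> r)) ^ q) = T.

F, T, T, T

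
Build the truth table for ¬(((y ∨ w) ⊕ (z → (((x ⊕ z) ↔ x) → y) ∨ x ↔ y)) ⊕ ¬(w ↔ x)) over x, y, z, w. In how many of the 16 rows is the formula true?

8

  x      y      z      w    |  (y ∨ w)  (x ⊕ z)  ((x ⊕ z) ↔ x)  (((x ⊕ z) ↔ x) → y)  ((((x ⊕ z) ↔ x) → y) ∨ x)  (w ↔ x)  ¬(w ↔ x)    φ  
False  False  False  False  |   False    False        True             False                   False              True    False     True
False  False  False   True  |    True    False        True             False                   False             False     True     True
False  False   True  False  |   False     True       False              True                    True              True    False     True
False  False   True   True  |    True     True       False              True                    True             False     True     True
False   True  False  False  |    True    False        True              True                    True              True    False     True
False   True  False   True  |    True    False        True              True                    True             False     True    False
False   True   True  False  |    True     True       False              True                    True              True    False     True
False   True   True   True  |    True     True       False              True                    True             False     True    False
 True  False  False  False  |   False     True        True             False                    True             False     True    False
 True  False  False   True  |    True     True        True             False                    True              True    False    False
 True  False   True  False  |   False    False       False              True                    True             False     True    False
 True  False   True   True  |    True    False       False              True                    True              True    False    False
 True   True  False  False  |    True     True        True              True                    True             False     True    False
 True   True  False   True  |    True     True        True              True                    True              True    False     True
 True   True   True  False  |    True    False       False              True                    True             False     True    False
 True   True   True   True  |    True    False       False              True                    True              True    False     True
The formula is true on 8 of the 16 rows.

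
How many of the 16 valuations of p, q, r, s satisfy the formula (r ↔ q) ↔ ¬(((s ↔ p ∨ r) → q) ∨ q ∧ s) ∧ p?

8

p | q | r | s | (r ↔ q) | (p ∨ r) | (s ↔ (p ∨ r)) | ((s ↔ (p ∨ r)) → q) | (q ∧ s) | φ
- | - | - | - | ------- | ------- | ------------- | ------------------- | ------- | -
T | T | T | T |    T    |    T    |       T       |          T          |    T    | F
T | T | T | F |    T    |    T    |       F       |          T          |    F    | F
T | T | F | T |    F    |    T    |       T       |          T          |    T    | T
T | T | F | F |    F    |    T    |       F       |          T          |    F    | T
T | F | T | T |    F    |    T    |       T       |          F          |    F    | F
T | F | T | F |    F    |    T    |       F       |          T          |    F    | T
T | F | F | T |    T    |    T    |       T       |          F          |    F    | T
T | F | F | F |    T    |    T    |       F       |          T          |    F    | F
F | T | T | T |    T    |    T    |       T       |          T          |    T    | F
F | T | T | F |    T    |    T    |       F       |          T          |    F    | F
F | T | F | T |    F    |    F    |       F       |          T          |    T    | T
F | T | F | F |    F    |    F    |       T       |          T          |    F    | T
F | F | T | T |    F    |    T    |       T       |          F          |    F    | T
F | F | T | F |    F    |    T    |       F       |          T          |    F    | T
F | F | F | T |    T    |    F    |       F       |          T          |    F    | F
F | F | F | F |    T    |    F    |       T       |          F          |    F    | F
The formula is true on 8 of the 16 rows.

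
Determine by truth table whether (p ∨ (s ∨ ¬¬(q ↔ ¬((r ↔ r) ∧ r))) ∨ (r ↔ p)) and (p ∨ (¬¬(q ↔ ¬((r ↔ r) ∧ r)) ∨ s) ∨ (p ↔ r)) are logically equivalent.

p | q | r | s || φ | ψ
T | T | T | T || T | T
T | T | T | F || T | T
T | T | F | T || T | T
T | T | F | F || T | T
T | F | T | T || T | T
T | F | T | F || T | T
T | F | F | T || T | T
T | F | F | F || T | T
F | T | T | T || T | T
F | T | T | F || F | F
F | T | F | T || T | T
F | T | F | F || T | T
F | F | T | T || T | T
F | F | T | F || T | T
F | F | F | T || T | T
F | F | F | F || T | T
The columns for φ and ψ agree on every row, so they are logically equivalent.

equivalent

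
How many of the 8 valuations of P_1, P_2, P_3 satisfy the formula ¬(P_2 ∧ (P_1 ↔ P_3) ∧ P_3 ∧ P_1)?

7

P_1 | P_2 | P_3 || φ
 F  |  F  |  F  || T
 F  |  F  |  T  || T
 F  |  T  |  F  || T
 F  |  T  |  T  || T
 T  |  F  |  F  || T
 T  |  F  |  T  || T
 T  |  T  |  F  || T
 T  |  T  |  T  || F
The formula is true on 7 of the 8 rows.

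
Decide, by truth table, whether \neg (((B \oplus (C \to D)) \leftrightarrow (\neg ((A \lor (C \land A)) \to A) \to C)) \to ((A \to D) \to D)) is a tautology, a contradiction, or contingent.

  A      B      C      D    |  (C \to D)  (B \oplus (C \to D))  (C \land A)  (A \lor (C \land A))  ((A \lor (C \land A)) \to A)  (A \to D)  ((A \to D) \to D)    φ  
False  False  False  False  |     True            True             False            False                      True                 True          False         True
False  False  False   True  |     True            True             False            False                      True                 True           True        False
False  False   True  False  |    False           False             False            False                      True                 True          False        False
False  False   True   True  |     True            True             False            False                      True                 True           True        False
False   True  False  False  |     True           False             False            False                      True                 True          False        False
False   True  False   True  |     True           False             False            False                      True                 True           True        False
False   True   True  False  |    False            True             False            False                      True                 True          False         True
False   True   True   True  |     True           False             False            False                      True                 True           True        False
 True  False  False  False  |     True            True             False             True                      True                False           True        False
 True  False  False   True  |     True            True             False             True                      True                 True           True        False
 True  False   True  False  |    False           False              True             True                      True                False           True        False
 True  False   True   True  |     True            True              True             True                      True                 True           True        False
 True   True  False  False  |     True           False             False             True                      True                False           True        False
 True   True  False   True  |     True           False             False             True                      True                 True           True        False
 True   True   True  False  |    False            True              True             True                      True                False           True        False
 True   True   True   True  |     True           False              True             True                      True                 True           True        False
2 of 16 rows are True, so the formula is contingent.

contingent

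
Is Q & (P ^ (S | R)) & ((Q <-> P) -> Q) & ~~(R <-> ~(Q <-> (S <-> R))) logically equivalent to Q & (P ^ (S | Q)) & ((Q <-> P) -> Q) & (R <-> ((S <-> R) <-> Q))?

P | Q | R | S || φ | ψ
F | F | F | F || F | F
F | F | F | T || F | F
F | F | T | F || F | F
F | F | T | T || F | F
F | T | F | F || F | F
F | T | F | T || F | T
F | T | T | F || T | F
F | T | T | T || F | T
T | F | F | F || F | F
T | F | F | T || F | F
T | F | T | F || F | F
T | F | T | T || F | F
T | T | F | F || T | F
T | T | F | T || F | F
T | T | T | F || F | F
T | T | T | T || F | F
The columns differ at P=F, Q=T, R=F, S=T (φ=F, ψ=T), so they are not equivalent.

not equivalent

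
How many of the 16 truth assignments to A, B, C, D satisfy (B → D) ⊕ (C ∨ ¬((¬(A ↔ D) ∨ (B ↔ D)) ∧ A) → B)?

A | B | C | D || (B → D) | (A ↔ D) | ¬(A ↔ D) | (B ↔ D) | (¬(A ↔ D) ∨ (B ↔ D)) | ((¬(A ↔ D) ∨ (B ↔ D)) ∧ A) | ¬((¬(A ↔ D) ∨ (B ↔ D)) ∧ A) | φ
0 | 0 | 0 | 0 ||    1    |    1    |    0     |    1    |          1           |             0              |              1              | 1
0 | 0 | 0 | 1 ||    1    |    0    |    1     |    0    |          1           |             0              |              1              | 1
0 | 0 | 1 | 0 ||    1    |    1    |    0     |    1    |          1           |             0              |              1              | 1
0 | 0 | 1 | 1 ||    1    |    0    |    1     |    0    |          1           |             0              |              1              | 1
0 | 1 | 0 | 0 ||    0    |    1    |    0     |    0    |          0           |             0              |              1              | 1
0 | 1 | 0 | 1 ||    1    |    0    |    1     |    1    |          1           |             0              |              1              | 0
0 | 1 | 1 | 0 ||    0    |    1    |    0     |    0    |          0           |             0              |              1              | 1
0 | 1 | 1 | 1 ||    1    |    0    |    1     |    1    |          1           |             0              |              1              | 0
1 | 0 | 0 | 0 ||    1    |    0    |    1     |    1    |          1           |             1              |              0              | 0
1 | 0 | 0 | 1 ||    1    |    1    |    0     |    0    |          0           |             0              |              1              | 1
1 | 0 | 1 | 0 ||    1    |    0    |    1     |    1    |          1           |             1              |              0              | 1
1 | 0 | 1 | 1 ||    1    |    1    |    0     |    0    |          0           |             0              |              1              | 1
1 | 1 | 0 | 0 ||    0    |    0    |    1     |    0    |          1           |             1              |              0              | 1
1 | 1 | 0 | 1 ||    1    |    1    |    0     |    1    |          1           |             1              |              0              | 0
1 | 1 | 1 | 0 ||    0    |    0    |    1     |    0    |          1           |             1              |              0              | 1
1 | 1 | 1 | 1 ||    1    |    1    |    0     |    1    |          1           |             1              |              0              | 0
The formula is true on 11 of the 16 rows.

11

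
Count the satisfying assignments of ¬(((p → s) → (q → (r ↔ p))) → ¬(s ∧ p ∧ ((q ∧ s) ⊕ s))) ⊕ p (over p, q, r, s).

p | q | r | s || φ
0 | 0 | 0 | 0 || 0
0 | 0 | 0 | 1 || 0
0 | 0 | 1 | 0 || 0
0 | 0 | 1 | 1 || 0
0 | 1 | 0 | 0 || 0
0 | 1 | 0 | 1 || 0
0 | 1 | 1 | 0 || 0
0 | 1 | 1 | 1 || 0
1 | 0 | 0 | 0 || 1
1 | 0 | 0 | 1 || 0
1 | 0 | 1 | 0 || 1
1 | 0 | 1 | 1 || 0
1 | 1 | 0 | 0 || 1
1 | 1 | 0 | 1 || 1
1 | 1 | 1 | 0 || 1
1 | 1 | 1 | 1 || 1
The formula is true on 6 of the 16 rows.

6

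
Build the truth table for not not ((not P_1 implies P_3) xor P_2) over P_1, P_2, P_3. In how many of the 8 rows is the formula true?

4

P_1 | P_2 | P_3 | φ
--- | --- | --- | -
 T  |  T  |  T  | F
 T  |  T  |  F  | F
 T  |  F  |  T  | T
 T  |  F  |  F  | T
 F  |  T  |  T  | F
 F  |  T  |  F  | T
 F  |  F  |  T  | T
 F  |  F  |  F  | F
The formula is true on 4 of the 8 rows.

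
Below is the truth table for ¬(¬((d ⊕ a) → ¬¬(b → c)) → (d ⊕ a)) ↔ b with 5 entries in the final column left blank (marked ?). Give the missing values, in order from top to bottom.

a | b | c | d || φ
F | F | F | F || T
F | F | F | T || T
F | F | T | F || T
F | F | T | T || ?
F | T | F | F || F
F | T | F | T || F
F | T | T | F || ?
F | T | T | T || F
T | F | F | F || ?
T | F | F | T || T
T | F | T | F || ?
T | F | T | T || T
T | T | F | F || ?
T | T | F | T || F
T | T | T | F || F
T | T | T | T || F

T, F, T, T, F

Row a=F, b=F, c=T, d=T: ¬(¬((d ⊕ a) → ¬¬(b → c)) → (d ⊕ a)) = F, so the formula = T.
Row a=F, b=T, c=T, d=F: ¬(¬((d ⊕ a) → ¬¬(b → c)) → (d ⊕ a)) = F, so the formula = F.
Row a=T, b=F, c=F, d=F: ¬(¬((d ⊕ a) → ¬¬(b → c)) → (d ⊕ a)) = F, so the formula = T.
Row a=T, b=F, c=T, d=F: ¬(¬((d ⊕ a) → ¬¬(b → c)) → (d ⊕ a)) = F, so the formula = T.
Row a=T, b=T, c=F, d=F: ¬(¬((d ⊕ a) → ¬¬(b → c)) → (d ⊕ a)) = F, so the formula = F.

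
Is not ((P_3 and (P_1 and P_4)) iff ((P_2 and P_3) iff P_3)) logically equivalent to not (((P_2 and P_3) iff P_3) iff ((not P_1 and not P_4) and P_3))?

P_1 | P_2 | P_3 | P_4 | φ | ψ
--- | --- | --- | --- | - | -
 T  |  T  |  T  |  T  | F | T
 T  |  T  |  T  |  F  | T | T
 T  |  T  |  F  |  T  | T | T
 T  |  T  |  F  |  F  | T | T
 T  |  F  |  T  |  T  | T | F
 T  |  F  |  T  |  F  | F | F
 T  |  F  |  F  |  T  | T | T
 T  |  F  |  F  |  F  | T | T
 F  |  T  |  T  |  T  | T | T
 F  |  T  |  T  |  F  | T | F
 F  |  T  |  F  |  T  | T | T
 F  |  T  |  F  |  F  | T | T
 F  |  F  |  T  |  T  | F | F
 F  |  F  |  T  |  F  | F | T
 F  |  F  |  F  |  T  | T | T
 F  |  F  |  F  |  F  | T | T
The columns differ at P_1=T, P_2=T, P_3=T, P_4=T (φ=F, ψ=T), so they are not equivalent.

not equivalent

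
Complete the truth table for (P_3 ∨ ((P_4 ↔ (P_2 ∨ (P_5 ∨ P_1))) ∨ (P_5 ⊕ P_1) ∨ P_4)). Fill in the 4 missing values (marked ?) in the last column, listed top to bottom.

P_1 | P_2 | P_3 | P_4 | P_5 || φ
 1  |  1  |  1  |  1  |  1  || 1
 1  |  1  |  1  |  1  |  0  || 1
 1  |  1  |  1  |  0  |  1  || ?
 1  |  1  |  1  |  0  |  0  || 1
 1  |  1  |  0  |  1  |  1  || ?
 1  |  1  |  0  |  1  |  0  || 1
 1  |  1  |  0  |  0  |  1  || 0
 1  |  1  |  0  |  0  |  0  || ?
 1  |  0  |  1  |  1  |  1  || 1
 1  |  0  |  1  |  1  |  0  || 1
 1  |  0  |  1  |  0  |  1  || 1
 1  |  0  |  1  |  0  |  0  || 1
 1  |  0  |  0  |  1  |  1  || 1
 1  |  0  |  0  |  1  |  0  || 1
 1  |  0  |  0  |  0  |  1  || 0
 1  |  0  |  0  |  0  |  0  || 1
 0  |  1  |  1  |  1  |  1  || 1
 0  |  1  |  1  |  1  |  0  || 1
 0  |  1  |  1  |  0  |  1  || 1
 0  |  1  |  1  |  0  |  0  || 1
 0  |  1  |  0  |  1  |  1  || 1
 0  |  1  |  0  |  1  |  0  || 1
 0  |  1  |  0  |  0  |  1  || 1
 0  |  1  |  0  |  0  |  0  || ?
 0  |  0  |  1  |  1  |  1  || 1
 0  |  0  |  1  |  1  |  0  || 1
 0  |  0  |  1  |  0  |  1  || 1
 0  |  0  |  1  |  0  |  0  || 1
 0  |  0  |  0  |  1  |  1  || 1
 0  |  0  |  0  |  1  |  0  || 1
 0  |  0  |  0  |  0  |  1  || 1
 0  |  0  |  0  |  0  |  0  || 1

Row P_1=1, P_2=1, P_3=1, P_4=0, P_5=1: ((P_4 ↔ (P_2 ∨ (P_5 ∨ P_1))) ∨ (P_5 ⊕ P_1) ∨ P_4) = 0, so the formula = 1.
Row P_1=1, P_2=1, P_3=0, P_4=1, P_5=1: ((P_4 ↔ (P_2 ∨ (P_5 ∨ P_1))) ∨ (P_5 ⊕ P_1) ∨ P_4) = 1, so the formula = 1.
Row P_1=1, P_2=1, P_3=0, P_4=0, P_5=0: ((P_4 ↔ (P_2 ∨ (P_5 ∨ P_1))) ∨ (P_5 ⊕ P_1) ∨ P_4) = 1, so the formula = 1.
Row P_1=0, P_2=1, P_3=0, P_4=0, P_5=0: ((P_4 ↔ (P_2 ∨ (P_5 ∨ P_1))) ∨ (P_5 ⊕ P_1) ∨ P_4) = 0, so the formula = 0.

1, 1, 1, 0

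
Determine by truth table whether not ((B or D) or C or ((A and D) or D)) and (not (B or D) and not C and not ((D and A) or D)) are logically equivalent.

equivalent

A | B | C | D | φ | ψ
- | - | - | - | - | -
F | F | F | F | T | T
F | F | F | T | F | F
F | F | T | F | F | F
F | F | T | T | F | F
F | T | F | F | F | F
F | T | F | T | F | F
F | T | T | F | F | F
F | T | T | T | F | F
T | F | F | F | T | T
T | F | F | T | F | F
T | F | T | F | F | F
T | F | T | T | F | F
T | T | F | F | F | F
T | T | F | T | F | F
T | T | T | F | F | F
T | T | T | T | F | F
The columns for φ and ψ agree on every row, so they are logically equivalent.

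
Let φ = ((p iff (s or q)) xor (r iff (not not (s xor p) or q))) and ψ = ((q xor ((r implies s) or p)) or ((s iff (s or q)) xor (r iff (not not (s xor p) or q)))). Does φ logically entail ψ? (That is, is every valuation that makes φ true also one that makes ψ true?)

no

p | q | r | s || φ | ψ
0 | 0 | 0 | 0 || 0 | 1
0 | 0 | 0 | 1 || 0 | 1
0 | 0 | 1 | 0 || 1 | 1
0 | 0 | 1 | 1 || 1 | 1
0 | 1 | 0 | 0 || 0 | 0
0 | 1 | 0 | 1 || 0 | 1
0 | 1 | 1 | 0 || 1 | 1
0 | 1 | 1 | 1 || 1 | 0
1 | 0 | 0 | 0 || 0 | 1
1 | 0 | 0 | 1 || 0 | 1
1 | 0 | 1 | 0 || 1 | 1
1 | 0 | 1 | 1 || 1 | 1
1 | 1 | 0 | 0 || 1 | 0
1 | 1 | 0 | 1 || 1 | 1
1 | 1 | 1 | 0 || 0 | 1
1 | 1 | 1 | 1 || 0 | 0
At p=0, q=1, r=1, s=1 we have φ true but ψ false, so φ does not entail ψ.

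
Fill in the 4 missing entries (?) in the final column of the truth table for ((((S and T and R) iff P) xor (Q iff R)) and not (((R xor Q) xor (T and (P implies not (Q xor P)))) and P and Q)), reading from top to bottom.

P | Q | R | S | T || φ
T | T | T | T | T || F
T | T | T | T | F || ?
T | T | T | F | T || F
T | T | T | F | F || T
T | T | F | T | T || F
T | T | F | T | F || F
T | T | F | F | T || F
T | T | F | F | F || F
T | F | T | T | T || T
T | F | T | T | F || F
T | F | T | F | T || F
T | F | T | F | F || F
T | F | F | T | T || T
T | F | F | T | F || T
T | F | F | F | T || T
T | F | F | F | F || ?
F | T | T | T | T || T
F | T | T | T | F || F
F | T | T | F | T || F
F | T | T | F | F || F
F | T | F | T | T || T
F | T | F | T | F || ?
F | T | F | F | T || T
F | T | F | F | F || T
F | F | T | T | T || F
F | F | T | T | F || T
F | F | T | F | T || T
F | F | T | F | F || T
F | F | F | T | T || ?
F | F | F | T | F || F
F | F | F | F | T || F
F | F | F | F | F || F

Row P=T, Q=T, R=T, S=T, T=F: (((S and T and R) iff P) xor (Q iff R)) = T, not (((R xor Q) xor (T and (P implies not (Q xor P)))) and P and Q) = T, so the formula = T.
Row P=T, Q=F, R=F, S=F, T=F: (((S and T and R) iff P) xor (Q iff R)) = T, not (((R xor Q) xor (T and (P implies not (Q xor P)))) and P and Q) = T, so the formula = T.
Row P=F, Q=T, R=F, S=T, T=F: (((S and T and R) iff P) xor (Q iff R)) = T, not (((R xor Q) xor (T and (P implies not (Q xor P)))) and P and Q) = T, so the formula = T.
Row P=F, Q=F, R=F, S=T, T=T: (((S and T and R) iff P) xor (Q iff R)) = F, not (((R xor Q) xor (T and (P implies not (Q xor P)))) and P and Q) = T, so the formula = F.

T, T, T, F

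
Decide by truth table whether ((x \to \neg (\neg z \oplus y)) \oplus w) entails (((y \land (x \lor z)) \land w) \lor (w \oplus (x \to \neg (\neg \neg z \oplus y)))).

no

x | y | z | w | φ | ψ
- | - | - | - | - | -
F | F | F | F | T | T
F | F | F | T | F | F
F | F | T | F | T | T
F | F | T | T | F | F
F | T | F | F | T | T
F | T | F | T | F | F
F | T | T | F | T | T
F | T | T | T | F | T
T | F | F | F | F | T
T | F | F | T | T | F
T | F | T | F | T | F
T | F | T | T | F | T
T | T | F | F | T | F
T | T | F | T | F | T
T | T | T | F | F | T
T | T | T | T | T | T
At x=T, y=F, z=F, w=T we have φ true but ψ false, so φ does not entail ψ.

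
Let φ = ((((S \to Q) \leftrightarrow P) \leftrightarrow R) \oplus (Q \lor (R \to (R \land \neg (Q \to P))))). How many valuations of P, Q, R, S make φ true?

P  Q  R  S  |  φ
F  F  F  F  |  F
F  F  F  T  |  T
F  F  T  F  |  F
F  F  T  T  |  T
F  T  F  F  |  F
F  T  F  T  |  F
F  T  T  F  |  T
F  T  T  T  |  T
T  F  F  F  |  T
T  F  F  T  |  F
T  F  T  F  |  T
T  F  T  T  |  F
T  T  F  F  |  T
T  T  F  T  |  T
T  T  T  F  |  F
T  T  T  T  |  F
The formula is true on 8 of the 16 rows.

8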